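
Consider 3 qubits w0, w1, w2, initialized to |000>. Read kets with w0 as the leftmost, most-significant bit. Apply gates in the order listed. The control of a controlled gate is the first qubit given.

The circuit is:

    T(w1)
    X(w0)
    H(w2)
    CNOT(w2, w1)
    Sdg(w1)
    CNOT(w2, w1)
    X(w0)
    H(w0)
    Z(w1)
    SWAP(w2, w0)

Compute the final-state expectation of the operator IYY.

The observable IYY averages to 0.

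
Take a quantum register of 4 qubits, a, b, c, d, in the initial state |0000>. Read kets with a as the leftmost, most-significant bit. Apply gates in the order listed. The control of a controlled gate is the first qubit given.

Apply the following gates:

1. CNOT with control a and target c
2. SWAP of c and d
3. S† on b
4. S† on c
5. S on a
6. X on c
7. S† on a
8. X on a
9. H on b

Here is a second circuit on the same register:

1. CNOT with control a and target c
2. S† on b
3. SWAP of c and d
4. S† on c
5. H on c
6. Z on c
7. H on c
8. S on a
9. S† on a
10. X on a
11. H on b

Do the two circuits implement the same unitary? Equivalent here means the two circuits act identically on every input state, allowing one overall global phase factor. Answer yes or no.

Yes, they are equivalent — the unitaries differ by at most a global phase.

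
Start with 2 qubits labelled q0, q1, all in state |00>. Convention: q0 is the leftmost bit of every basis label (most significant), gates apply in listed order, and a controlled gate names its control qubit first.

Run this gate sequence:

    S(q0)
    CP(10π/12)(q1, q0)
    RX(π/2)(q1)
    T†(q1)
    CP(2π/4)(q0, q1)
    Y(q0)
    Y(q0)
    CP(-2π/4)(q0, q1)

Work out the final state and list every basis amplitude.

The resulting statevector has amplitude sqrt(2)/2 on |00>, -sqrt(2)*exp(I*pi/4)/2 on |01>, 0 on |10>, 0 on |11>. Key observation: the block from step 5 through step 8 cancels to the identity and can be dropped.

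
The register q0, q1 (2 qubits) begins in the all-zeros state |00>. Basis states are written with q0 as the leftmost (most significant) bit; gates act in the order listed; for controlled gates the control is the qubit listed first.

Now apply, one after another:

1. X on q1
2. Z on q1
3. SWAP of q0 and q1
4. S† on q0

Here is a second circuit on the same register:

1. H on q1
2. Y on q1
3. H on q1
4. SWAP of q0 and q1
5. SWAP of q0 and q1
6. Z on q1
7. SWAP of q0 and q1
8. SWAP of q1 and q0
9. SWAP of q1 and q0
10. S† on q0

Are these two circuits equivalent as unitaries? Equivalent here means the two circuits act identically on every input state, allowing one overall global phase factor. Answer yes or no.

No, they are not equivalent — no single phase factor reconciles the two unitaries.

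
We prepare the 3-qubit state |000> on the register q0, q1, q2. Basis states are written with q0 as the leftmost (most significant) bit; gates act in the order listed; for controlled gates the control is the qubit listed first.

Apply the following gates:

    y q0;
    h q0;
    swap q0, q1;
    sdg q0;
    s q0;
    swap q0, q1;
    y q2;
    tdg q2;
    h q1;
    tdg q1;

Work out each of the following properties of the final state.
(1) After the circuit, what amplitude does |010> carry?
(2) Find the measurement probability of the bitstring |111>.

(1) The amplitude on |010> is 0. Key observation: steps 3-6 multiply out to the identity, so the circuit reduces to the remaining gates.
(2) A full measurement returns |111> with probability 1/4.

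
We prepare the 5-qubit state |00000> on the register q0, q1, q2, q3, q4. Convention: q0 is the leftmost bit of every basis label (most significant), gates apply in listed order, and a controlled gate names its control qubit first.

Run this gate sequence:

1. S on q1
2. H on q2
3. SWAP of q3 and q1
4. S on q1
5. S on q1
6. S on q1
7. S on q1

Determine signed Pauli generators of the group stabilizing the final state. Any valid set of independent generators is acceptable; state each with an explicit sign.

The stabilizer group can be generated by +IIXII, +ZIIII, +IZIII, +IIIZI, +IIIIZ, among other valid generating sets.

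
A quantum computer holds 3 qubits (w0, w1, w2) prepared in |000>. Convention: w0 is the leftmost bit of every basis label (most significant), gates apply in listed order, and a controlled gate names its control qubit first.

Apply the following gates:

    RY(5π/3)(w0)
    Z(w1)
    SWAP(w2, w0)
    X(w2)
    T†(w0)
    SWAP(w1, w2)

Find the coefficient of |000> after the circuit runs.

The amplitude on |000> is 1/2.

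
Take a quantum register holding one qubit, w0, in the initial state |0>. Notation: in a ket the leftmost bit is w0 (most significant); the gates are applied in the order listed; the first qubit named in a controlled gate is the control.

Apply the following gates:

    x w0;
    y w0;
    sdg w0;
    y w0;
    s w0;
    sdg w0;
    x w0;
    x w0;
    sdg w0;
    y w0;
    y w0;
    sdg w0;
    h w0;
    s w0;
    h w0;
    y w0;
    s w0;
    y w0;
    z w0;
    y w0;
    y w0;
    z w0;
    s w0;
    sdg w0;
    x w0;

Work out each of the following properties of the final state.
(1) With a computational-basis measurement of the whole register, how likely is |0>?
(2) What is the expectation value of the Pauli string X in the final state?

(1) A full measurement returns |0> with probability 1/2.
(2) The expectation value of X is 1.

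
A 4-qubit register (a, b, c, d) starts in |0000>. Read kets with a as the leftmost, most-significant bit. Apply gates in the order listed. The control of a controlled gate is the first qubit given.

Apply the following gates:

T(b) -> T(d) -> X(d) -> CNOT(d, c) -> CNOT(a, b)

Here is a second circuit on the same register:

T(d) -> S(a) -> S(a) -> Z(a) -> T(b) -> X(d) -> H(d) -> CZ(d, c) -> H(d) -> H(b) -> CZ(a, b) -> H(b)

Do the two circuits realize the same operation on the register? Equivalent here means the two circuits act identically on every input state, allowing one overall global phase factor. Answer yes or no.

No, they are not equivalent — no single phase factor reconciles the two unitaries.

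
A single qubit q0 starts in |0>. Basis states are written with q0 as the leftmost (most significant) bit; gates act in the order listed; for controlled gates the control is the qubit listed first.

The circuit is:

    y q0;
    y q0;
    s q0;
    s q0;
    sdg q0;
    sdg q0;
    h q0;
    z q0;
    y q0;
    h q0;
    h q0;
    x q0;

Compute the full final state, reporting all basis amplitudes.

The final amplitudes are sqrt(2)*I/2 on |0>, sqrt(2)*I/2 on |1>.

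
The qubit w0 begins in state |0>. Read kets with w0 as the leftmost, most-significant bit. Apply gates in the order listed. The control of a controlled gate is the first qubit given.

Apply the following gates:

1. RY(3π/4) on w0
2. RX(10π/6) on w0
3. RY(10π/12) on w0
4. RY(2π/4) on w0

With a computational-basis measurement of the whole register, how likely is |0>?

Outcome |0> occurs with probability sqrt(2)/16 + sqrt(6)/8 + 1/2.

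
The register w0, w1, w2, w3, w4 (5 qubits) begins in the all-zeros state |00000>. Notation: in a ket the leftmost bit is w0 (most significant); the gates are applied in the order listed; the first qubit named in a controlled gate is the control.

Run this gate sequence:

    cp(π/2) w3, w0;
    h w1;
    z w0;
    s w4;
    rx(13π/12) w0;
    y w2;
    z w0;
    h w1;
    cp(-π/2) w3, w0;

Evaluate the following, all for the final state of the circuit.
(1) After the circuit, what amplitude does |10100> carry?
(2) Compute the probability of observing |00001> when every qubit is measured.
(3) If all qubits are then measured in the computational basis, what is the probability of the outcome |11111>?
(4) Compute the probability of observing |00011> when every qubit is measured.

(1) The final state's coefficient on |10100> equals -sqrt(3*sqrt(2) + 6)/4 - sqrt(2 - sqrt(2))/4.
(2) Outcome |00001> occurs with probability 0.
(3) The probability of measuring |11111> is 0.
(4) A full measurement returns |00011> with probability 0.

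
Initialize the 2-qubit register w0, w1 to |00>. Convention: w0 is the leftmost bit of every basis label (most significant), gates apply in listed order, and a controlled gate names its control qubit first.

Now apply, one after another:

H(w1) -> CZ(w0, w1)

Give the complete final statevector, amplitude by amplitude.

The resulting statevector has amplitude sqrt(2)/2 on |00>, sqrt(2)/2 on |01>, 0 on |10>, 0 on |11>.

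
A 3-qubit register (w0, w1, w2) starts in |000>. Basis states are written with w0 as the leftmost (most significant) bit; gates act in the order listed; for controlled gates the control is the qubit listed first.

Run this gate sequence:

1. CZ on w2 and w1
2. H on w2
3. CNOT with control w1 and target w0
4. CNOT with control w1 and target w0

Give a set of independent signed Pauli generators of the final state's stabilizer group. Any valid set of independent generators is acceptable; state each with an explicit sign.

One valid set of independent stabilizer generators is +IIX, +ZII, +IZI (any independent generating set of the same group is equally correct).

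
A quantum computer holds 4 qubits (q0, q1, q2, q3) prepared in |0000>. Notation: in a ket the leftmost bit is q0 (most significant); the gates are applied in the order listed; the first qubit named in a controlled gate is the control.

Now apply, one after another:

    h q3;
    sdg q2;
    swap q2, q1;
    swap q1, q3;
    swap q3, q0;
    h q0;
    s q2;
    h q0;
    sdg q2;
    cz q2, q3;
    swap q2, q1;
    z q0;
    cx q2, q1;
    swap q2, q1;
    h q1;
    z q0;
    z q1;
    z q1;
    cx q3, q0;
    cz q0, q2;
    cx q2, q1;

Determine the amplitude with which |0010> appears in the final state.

|0010> carries amplitude -1/2 in the final state.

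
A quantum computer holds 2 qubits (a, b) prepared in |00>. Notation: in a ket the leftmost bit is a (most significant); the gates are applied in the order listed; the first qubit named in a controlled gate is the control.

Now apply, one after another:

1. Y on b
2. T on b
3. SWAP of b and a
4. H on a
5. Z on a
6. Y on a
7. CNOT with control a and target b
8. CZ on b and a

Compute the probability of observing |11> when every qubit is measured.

Outcome |11> occurs with probability 1/2.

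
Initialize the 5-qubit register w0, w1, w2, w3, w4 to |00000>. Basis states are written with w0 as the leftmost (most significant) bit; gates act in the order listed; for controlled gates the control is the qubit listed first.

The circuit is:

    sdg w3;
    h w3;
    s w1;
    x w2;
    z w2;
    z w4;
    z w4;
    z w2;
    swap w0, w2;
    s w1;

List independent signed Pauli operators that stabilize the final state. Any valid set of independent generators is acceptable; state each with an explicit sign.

The final state is stabilized by the group generated by +IIIXI, -ZIIII, +IZIII, +IIZII, +IIIIZ; other independent generating sets are equally valid.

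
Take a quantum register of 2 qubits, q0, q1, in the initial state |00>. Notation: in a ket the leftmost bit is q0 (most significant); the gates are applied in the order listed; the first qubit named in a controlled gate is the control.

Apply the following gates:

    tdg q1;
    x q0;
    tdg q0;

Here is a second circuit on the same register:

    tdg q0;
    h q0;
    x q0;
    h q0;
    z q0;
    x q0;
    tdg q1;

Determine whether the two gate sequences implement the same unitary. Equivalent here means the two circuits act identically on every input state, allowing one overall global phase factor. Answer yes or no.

No: there is an input state on which the two circuits produce genuinely different outputs (not merely differing by a phase).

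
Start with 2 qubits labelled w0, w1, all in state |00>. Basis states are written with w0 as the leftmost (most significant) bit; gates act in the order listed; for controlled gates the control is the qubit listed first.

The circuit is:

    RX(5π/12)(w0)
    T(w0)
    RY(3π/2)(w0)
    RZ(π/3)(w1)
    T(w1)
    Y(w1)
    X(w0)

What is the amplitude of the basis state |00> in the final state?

The final state's coefficient on |00> equals 0.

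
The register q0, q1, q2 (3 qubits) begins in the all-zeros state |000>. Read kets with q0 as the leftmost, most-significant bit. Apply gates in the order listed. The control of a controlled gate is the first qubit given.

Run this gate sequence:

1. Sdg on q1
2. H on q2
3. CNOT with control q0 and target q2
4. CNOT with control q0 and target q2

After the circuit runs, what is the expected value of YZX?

The expectation value of YZX is 0.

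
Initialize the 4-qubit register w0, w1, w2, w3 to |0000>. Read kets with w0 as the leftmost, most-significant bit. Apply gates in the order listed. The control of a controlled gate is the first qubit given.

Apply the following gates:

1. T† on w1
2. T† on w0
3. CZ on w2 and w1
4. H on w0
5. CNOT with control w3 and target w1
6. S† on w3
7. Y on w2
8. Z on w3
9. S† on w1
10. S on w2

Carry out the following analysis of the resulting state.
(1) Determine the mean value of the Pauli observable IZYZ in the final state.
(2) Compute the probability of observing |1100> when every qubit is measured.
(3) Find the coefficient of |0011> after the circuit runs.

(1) The expectation value of IZYZ is 0.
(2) The probability of measuring |1100> is 0.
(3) The final state's coefficient on |0011> equals 0.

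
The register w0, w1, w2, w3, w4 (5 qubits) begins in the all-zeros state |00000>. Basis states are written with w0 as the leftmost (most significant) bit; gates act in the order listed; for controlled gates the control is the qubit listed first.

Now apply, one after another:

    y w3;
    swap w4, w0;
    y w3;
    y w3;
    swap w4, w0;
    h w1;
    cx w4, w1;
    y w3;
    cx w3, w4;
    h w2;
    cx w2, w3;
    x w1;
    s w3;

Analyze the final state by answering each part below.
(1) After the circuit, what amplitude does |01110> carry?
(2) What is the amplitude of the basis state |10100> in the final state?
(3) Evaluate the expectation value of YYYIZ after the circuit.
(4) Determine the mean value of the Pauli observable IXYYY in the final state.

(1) |01110> carries amplitude I/2 in the final state. Key observation: the block from step 2 through step 5 cancels to the identity and can be dropped.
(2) The amplitude on |10100> is 0.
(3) The expectation value of YYYIZ is 0.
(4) In the final state, IXYYY has expectation 0.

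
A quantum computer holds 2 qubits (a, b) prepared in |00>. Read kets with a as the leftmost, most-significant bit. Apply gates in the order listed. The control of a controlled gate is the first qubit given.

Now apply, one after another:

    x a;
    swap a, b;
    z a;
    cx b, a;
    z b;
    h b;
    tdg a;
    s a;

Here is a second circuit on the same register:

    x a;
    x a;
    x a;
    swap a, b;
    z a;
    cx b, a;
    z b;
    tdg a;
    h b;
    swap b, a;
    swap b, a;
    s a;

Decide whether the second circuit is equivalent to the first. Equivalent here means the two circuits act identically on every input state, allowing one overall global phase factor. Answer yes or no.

Yes — the two circuits implement the same unitary up to a global phase.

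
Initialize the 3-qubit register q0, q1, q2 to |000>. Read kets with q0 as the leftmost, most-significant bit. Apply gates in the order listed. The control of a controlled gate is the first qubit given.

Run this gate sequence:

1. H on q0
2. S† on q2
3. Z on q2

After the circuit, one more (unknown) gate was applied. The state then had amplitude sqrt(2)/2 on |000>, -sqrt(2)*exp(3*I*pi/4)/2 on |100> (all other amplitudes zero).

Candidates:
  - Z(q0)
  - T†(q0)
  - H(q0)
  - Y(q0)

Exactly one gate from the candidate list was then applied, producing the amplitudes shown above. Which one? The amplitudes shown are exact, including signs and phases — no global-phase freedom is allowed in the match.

The unique candidate consistent with the amplitudes is T†(q0).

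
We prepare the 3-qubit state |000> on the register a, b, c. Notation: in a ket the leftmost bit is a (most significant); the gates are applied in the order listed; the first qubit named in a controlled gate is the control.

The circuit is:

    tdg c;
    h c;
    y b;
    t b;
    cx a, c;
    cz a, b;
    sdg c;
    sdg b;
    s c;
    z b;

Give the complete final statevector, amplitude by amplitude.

The final amplitudes are -sqrt(2)*exp(I*pi/4)/2 on |010>, -sqrt(2)*exp(I*pi/4)/2 on |011>, and 0 on every other basis state.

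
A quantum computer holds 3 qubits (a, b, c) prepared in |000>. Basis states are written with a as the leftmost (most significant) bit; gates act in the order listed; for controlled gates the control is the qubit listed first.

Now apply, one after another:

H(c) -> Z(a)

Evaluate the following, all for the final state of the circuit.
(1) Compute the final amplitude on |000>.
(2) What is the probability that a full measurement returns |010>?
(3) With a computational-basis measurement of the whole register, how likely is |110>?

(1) |000> carries amplitude sqrt(2)/2 in the final state.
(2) The probability of measuring |010> is 0.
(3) The probability of measuring |110> is 0.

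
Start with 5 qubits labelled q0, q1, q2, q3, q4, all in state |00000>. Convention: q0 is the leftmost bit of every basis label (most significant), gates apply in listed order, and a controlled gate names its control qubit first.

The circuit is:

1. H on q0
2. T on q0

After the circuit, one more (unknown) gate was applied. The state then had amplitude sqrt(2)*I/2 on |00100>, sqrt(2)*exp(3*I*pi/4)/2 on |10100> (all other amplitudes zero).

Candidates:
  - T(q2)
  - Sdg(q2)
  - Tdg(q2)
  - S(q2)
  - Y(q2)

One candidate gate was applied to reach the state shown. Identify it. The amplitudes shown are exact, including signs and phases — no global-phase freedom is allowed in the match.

The applied gate was Y(q2).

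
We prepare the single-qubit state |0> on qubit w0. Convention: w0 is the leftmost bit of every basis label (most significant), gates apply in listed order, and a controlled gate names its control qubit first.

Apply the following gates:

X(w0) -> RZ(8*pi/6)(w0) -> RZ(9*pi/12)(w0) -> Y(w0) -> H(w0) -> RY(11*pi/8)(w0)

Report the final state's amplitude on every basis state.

After the circuit, the state carries amplitude -exp(13*I*pi/24)*cos(pi/16) on |0>, exp(13*I*pi/24)*sin(pi/16) on |1>.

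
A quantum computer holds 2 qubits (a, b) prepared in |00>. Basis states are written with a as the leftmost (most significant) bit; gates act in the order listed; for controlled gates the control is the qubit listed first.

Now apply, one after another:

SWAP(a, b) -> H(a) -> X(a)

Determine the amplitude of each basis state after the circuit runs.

The final amplitudes are sqrt(2)/2 on |00>, 0 on |01>, sqrt(2)/2 on |10>, 0 on |11>.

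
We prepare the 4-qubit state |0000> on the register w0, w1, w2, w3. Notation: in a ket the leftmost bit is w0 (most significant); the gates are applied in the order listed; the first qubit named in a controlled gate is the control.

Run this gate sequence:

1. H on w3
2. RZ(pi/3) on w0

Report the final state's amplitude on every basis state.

The resulting statevector has amplitude -sqrt(2)*exp(5*I*pi/6)/2 on |0000>, -sqrt(2)*exp(5*I*pi/6)/2 on |0001>, and 0 on every other basis state.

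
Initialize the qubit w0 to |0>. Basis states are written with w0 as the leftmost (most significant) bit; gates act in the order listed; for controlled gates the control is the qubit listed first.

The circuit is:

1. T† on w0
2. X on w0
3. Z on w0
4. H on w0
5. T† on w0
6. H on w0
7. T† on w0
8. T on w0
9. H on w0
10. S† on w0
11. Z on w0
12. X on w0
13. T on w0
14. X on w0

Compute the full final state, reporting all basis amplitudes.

After the circuit, the state carries amplitude -sqrt(2)*exp(I*pi/4)/2 on |0>, sqrt(2)*exp(I*pi/4)/2 on |1>.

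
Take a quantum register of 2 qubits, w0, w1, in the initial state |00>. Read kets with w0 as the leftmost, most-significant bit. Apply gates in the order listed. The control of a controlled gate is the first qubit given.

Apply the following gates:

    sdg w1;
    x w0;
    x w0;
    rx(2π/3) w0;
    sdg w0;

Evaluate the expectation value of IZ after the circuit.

In the final state, IZ has expectation 1.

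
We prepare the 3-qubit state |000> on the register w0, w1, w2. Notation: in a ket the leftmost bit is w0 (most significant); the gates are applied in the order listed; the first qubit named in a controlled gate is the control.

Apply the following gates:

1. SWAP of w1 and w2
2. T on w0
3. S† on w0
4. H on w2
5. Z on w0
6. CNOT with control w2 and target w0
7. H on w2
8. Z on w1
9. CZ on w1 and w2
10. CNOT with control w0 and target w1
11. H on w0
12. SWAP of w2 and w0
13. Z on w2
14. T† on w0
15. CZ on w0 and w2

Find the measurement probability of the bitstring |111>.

A full measurement returns |111> with probability 1/8.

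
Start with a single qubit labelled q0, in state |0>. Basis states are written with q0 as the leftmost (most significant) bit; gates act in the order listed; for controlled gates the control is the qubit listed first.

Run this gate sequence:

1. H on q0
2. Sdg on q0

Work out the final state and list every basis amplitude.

The resulting statevector has amplitude sqrt(2)/2 on |0>, -sqrt(2)*I/2 on |1>.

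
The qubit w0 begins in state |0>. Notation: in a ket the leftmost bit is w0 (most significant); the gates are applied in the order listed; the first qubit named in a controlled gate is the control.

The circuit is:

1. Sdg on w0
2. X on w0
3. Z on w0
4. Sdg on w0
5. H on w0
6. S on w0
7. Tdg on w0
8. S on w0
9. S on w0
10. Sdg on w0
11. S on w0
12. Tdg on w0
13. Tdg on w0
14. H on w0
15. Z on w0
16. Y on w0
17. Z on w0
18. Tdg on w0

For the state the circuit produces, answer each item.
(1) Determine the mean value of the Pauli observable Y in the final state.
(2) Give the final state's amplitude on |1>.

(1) The observable Y averages to 1/2.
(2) |1> carries amplitude -I/2 - exp(3*I*pi/4)/2 in the final state.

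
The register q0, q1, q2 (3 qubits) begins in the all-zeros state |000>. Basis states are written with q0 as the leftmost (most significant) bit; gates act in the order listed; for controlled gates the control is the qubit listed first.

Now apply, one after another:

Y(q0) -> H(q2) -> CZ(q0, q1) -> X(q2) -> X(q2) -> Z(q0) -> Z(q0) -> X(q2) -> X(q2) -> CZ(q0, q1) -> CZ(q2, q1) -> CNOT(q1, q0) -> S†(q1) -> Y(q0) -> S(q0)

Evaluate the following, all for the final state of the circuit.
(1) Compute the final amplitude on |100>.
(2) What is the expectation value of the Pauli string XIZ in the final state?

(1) The final state's coefficient on |100> equals 0. Key observation: gates 3-10 undo each other exactly, leaving only the rest of the circuit to track.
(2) The observable XIZ averages to 0.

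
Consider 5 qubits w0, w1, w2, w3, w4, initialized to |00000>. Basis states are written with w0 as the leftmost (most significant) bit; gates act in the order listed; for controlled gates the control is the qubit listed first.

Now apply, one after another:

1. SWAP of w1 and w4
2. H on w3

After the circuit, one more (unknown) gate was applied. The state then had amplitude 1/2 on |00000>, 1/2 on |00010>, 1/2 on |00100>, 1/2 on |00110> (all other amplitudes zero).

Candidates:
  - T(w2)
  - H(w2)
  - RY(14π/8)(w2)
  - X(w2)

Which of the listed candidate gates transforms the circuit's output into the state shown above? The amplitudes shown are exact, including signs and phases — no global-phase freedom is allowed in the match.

It was H(w2) that produced the state shown.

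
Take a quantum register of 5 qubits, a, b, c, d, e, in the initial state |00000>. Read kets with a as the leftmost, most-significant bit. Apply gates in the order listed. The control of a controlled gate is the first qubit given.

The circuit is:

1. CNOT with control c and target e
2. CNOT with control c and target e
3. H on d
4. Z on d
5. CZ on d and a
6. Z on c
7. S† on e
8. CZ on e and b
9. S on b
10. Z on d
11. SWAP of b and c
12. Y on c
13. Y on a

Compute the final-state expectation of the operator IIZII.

The expectation value of IIZII is -1. Key observation: the block from step 1 through step 2 cancels to the identity and can be dropped.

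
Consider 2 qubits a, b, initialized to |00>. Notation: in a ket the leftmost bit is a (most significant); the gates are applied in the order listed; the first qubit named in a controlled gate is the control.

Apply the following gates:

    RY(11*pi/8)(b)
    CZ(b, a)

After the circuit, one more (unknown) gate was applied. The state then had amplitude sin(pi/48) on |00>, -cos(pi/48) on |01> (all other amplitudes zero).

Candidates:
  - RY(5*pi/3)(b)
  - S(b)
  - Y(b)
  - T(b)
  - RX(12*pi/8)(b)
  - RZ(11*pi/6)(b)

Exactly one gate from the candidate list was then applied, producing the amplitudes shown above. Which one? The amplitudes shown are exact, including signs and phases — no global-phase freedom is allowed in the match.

It was RY(5*pi/3)(b) that produced the state shown.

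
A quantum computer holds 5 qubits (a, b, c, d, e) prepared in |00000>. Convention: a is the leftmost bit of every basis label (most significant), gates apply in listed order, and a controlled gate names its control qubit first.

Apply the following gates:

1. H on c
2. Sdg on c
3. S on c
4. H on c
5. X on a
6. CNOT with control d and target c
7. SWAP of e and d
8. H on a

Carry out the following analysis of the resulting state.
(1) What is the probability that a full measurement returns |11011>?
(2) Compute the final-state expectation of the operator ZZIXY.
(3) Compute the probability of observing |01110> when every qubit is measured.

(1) The probability of measuring |11011> is 0. Key observation: the block from step 1 through step 4 cancels to the identity and can be dropped.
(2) The observable ZZIXY averages to 0.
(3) A full measurement returns |01110> with probability 0.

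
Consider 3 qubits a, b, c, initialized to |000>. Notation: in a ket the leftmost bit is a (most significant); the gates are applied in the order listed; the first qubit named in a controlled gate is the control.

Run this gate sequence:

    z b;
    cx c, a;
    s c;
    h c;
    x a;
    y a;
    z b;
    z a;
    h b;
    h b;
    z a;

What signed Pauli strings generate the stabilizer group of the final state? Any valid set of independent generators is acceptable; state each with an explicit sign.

One valid set of independent stabilizer generators is +IIX, +ZII, +IZI (any independent generating set of the same group is equally correct). Key observation: steps 9-10 multiply out to the identity, so the circuit reduces to the remaining gates.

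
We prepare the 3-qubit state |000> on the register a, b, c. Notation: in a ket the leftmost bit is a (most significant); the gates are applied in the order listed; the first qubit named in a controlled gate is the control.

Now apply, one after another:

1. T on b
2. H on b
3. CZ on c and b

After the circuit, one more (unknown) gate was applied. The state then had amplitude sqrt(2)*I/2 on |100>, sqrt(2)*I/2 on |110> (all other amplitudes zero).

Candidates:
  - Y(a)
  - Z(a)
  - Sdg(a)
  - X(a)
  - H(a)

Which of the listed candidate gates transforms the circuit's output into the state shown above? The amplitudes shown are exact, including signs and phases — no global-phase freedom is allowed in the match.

The applied gate was Y(a).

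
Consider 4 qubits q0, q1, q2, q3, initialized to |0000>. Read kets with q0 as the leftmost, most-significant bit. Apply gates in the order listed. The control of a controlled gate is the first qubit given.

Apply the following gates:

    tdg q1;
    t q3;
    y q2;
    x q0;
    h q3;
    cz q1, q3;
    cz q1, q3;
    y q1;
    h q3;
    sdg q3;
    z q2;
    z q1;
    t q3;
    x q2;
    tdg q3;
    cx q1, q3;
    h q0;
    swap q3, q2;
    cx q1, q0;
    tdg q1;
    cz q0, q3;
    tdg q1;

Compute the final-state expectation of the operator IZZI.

In the final state, IZZI has expectation 1. Key observation: the block from step 6 through step 7 cancels to the identity and can be dropped.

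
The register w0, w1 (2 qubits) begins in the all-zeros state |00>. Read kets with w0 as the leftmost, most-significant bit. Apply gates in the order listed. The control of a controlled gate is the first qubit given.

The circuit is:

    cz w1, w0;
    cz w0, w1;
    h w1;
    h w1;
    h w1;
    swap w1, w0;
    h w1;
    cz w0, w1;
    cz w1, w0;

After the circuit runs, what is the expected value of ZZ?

The observable ZZ averages to 0.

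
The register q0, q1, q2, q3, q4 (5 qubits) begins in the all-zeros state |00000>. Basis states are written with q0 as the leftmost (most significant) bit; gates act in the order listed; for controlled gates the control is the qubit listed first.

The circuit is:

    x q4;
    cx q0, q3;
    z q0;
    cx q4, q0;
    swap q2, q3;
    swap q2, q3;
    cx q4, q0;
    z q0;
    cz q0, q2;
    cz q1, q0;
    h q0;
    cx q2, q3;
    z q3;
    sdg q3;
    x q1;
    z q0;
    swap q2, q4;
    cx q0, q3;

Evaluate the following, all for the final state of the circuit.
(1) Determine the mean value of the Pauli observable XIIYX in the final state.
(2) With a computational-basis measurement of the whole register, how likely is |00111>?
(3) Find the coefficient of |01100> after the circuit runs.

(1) In the final state, XIIYX has expectation 0. Key observation: steps 3-8 multiply out to the identity, so the circuit reduces to the remaining gates.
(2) Outcome |00111> occurs with probability 0.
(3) The final state's coefficient on |01100> equals sqrt(2)/2.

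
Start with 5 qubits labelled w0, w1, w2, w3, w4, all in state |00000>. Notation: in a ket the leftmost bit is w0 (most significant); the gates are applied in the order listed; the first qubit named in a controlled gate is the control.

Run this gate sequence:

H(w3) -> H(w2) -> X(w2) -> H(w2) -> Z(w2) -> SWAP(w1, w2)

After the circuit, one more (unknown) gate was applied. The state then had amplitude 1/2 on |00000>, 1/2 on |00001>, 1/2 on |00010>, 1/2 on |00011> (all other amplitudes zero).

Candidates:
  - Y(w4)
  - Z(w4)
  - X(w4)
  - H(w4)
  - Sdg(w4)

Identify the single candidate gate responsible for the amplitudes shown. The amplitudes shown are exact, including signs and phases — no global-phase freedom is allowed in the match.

It was H(w4) that produced the state shown. Key observation: gates 2-5 undo each other exactly, leaving only the rest of the circuit to track.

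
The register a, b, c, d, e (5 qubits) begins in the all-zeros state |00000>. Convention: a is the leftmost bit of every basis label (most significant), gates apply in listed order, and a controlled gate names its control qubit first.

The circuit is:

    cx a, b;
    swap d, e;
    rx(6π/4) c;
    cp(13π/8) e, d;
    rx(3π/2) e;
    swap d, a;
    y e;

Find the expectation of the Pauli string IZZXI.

In the final state, IZZXI has expectation 0.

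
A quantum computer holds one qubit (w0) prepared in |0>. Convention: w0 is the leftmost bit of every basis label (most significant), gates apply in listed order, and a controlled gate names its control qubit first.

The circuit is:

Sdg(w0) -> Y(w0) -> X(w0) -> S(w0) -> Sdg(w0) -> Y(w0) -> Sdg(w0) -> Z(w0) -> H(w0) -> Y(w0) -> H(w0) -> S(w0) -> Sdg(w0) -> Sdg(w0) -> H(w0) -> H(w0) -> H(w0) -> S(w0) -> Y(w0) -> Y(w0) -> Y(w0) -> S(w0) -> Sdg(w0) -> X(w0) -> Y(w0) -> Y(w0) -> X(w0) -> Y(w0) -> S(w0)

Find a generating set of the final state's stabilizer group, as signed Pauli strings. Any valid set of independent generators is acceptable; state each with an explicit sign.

The stabilizer group can be generated by -X, among other valid generating sets. Key observation: steps 24-27 multiply out to the identity, so the circuit reduces to the remaining gates.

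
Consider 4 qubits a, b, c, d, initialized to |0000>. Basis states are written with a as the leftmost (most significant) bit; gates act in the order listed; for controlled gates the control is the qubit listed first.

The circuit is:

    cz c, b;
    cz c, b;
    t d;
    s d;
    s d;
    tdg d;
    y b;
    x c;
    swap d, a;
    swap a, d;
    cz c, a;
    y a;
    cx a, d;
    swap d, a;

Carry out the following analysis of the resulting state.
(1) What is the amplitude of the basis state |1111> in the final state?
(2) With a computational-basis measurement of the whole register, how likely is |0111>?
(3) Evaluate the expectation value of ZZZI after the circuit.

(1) The final state's coefficient on |1111> equals -1. Key observation: gates 1-2 undo each other exactly, leaving only the rest of the circuit to track.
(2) The probability of measuring |0111> is 0.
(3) In the final state, ZZZI has expectation -1.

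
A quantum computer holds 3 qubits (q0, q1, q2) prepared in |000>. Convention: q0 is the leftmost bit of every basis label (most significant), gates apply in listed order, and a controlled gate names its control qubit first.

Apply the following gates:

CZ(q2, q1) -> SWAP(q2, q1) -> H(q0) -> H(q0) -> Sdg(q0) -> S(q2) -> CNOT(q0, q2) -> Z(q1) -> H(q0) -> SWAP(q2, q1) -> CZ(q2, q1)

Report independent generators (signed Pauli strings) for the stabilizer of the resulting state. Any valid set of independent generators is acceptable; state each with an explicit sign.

The final state is stabilized by the group generated by +XII, +IZI, +IIZ; other independent generating sets are equally valid.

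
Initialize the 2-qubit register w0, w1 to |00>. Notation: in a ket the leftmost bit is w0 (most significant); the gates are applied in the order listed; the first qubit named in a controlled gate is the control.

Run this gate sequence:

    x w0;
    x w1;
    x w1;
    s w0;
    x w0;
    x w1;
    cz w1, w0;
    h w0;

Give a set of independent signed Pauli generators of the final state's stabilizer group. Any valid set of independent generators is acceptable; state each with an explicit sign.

The stabilizer group can be generated by +XI, -IZ, among other valid generating sets.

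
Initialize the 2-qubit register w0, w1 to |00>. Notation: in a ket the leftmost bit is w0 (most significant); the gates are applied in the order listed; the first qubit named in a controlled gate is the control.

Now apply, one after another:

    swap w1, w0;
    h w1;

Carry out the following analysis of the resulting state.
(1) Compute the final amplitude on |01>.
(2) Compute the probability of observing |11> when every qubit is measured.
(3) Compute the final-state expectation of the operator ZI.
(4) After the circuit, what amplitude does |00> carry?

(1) The final state's coefficient on |01> equals sqrt(2)/2.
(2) Outcome |11> occurs with probability 0.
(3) The observable ZI averages to 1.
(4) |00> carries amplitude sqrt(2)/2 in the final state.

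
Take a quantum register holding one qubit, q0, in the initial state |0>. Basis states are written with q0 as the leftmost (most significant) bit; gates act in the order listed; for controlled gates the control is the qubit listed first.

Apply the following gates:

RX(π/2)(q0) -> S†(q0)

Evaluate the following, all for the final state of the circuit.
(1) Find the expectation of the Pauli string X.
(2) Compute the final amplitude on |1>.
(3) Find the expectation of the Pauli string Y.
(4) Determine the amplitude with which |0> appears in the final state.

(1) In the final state, X has expectation -1.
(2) The final state's coefficient on |1> equals -sqrt(2)/2.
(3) The observable Y averages to 0.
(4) The amplitude on |0> is sqrt(2)/2.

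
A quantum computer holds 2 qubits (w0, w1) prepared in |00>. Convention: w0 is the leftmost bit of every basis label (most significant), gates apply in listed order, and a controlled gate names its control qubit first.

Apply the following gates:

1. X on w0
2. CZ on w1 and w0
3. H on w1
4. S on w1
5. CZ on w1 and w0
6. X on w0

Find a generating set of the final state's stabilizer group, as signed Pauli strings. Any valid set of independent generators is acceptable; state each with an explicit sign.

One valid set of independent stabilizer generators is -IY, +ZI (any independent generating set of the same group is equally correct).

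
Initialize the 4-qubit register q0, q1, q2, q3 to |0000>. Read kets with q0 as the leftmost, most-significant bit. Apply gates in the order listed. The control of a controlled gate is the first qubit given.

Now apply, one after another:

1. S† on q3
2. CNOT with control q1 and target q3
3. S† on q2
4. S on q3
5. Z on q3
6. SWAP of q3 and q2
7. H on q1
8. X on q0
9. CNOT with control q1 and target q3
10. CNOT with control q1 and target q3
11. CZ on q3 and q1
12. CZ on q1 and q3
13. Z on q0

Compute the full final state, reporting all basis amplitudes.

The final amplitudes are -sqrt(2)/2 on |1000>, -sqrt(2)/2 on |1100>, and 0 on every other basis state. Key observation: the block from step 9 through step 10 cancels to the identity and can be dropped.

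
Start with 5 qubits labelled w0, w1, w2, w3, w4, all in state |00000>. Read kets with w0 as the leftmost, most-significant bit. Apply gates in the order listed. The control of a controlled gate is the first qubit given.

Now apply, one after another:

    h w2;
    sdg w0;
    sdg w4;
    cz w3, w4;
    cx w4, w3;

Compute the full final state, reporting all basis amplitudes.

The resulting statevector has amplitude sqrt(2)/2 on |00000>, sqrt(2)/2 on |00100>, and 0 on every other basis state.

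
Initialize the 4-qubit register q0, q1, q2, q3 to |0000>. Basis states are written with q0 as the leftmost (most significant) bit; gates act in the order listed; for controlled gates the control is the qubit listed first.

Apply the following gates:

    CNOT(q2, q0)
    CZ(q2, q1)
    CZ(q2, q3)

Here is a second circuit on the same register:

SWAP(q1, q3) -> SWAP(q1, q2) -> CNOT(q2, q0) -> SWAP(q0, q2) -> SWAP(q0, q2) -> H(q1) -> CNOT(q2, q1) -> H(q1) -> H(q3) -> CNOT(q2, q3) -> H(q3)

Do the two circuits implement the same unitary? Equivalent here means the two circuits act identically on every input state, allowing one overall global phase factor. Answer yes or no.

No — the two circuits implement different unitaries, even allowing a global phase.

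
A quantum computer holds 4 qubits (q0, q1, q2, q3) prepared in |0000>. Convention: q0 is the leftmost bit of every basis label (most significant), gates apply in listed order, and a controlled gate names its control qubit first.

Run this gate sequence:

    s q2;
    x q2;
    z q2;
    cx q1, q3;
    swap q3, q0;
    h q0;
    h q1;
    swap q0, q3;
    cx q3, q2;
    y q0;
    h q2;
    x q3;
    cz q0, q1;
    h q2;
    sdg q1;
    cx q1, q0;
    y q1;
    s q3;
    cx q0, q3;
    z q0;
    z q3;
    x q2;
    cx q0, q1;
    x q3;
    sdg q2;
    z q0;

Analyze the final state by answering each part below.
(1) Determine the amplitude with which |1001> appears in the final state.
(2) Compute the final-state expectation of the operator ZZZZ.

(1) |1001> carries amplitude I/2 in the final state.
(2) The expectation value of ZZZZ is 1.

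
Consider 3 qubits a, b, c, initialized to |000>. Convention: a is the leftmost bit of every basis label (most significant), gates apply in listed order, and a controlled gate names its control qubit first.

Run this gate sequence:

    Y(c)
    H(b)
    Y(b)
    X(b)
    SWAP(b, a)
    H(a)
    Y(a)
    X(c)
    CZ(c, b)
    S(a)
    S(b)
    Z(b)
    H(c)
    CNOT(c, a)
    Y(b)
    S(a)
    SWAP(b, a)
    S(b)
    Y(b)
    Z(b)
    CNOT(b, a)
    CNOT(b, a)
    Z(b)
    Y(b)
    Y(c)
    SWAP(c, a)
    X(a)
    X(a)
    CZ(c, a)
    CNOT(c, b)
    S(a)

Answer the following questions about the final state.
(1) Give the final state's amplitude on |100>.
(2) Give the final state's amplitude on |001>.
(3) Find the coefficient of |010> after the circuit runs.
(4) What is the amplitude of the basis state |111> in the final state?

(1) The final state's coefficient on |100> equals 0. Key observation: the block from step 19 through step 24 cancels to the identity and can be dropped.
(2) The amplitude on |001> is -sqrt(2)*I/2.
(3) The final state's coefficient on |010> equals 0.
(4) The final state's coefficient on |111> equals -sqrt(2)/2.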